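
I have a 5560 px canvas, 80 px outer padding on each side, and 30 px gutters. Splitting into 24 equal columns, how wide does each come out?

196.25 px

Inside the margins: 5560 − 160 = 5400 px.
5400 − 23·30 = 4710; ÷24 gives c = 196.25 px.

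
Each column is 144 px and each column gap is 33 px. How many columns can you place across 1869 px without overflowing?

k columns need k·144 + (k−1)·33 = k·177 − 33.
k·177 − 33 ≤ 1869 → k ≤ 1902 / 177 ≈ 10.75, so k = 10.

10 columns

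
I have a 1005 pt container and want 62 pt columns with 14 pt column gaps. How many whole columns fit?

k columns need k·62 + (k−1)·14 = k·76 − 14.
k·76 − 14 ≤ 1005 → k ≤ 1019 / 76 ≈ 13.41, so k = 13.

13 columns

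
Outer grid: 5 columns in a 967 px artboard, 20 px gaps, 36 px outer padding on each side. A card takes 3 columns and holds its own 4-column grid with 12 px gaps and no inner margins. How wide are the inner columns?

Outer content = 967 − 2·36 = 895 px.
5c + 4·20 = 895 → 5c = 815 → c = 163 px.
3-column span = 3·163 + 2·20 = 529 px.
529 − 3·12 = 493; ÷4 gives d = 123.25 px.

123.25 px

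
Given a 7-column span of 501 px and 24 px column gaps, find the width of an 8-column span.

576 px

501 − 6·24 = 357; ÷7 gives c = 51 px.
8 columns plus 7 column gaps: 408 + 168 = 576 px.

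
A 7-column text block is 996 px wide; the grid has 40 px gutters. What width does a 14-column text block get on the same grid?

2032 px

7c + 6·40 = 996 → 7c = 756 → c = 108 px.
Span of 14: 14·108 + 13·40 = 1512 + 520 = 2032 px.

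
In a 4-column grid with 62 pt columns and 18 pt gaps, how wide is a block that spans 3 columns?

3 columns plus 2 gaps: 186 + 36 = 222 pt.

222 pt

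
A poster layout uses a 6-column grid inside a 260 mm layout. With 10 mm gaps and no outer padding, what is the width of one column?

6c + 5·10 = 260 → 6c = 210 → c = 35 mm.

35 mm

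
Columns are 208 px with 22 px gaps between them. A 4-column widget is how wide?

898 px

4-column span = 4·208 + 3·22 = 898 px.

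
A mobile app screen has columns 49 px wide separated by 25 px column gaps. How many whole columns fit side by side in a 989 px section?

Each extra column adds 49 + 25 = 74 px.
(989 + 25) / 74 = 13.70, so 13 columns fit.

13 columns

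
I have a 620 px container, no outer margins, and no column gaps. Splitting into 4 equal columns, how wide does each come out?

With no column gaps, each column is 620/4 = 155 px.

155 px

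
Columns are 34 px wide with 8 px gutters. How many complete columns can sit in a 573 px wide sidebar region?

Each extra column adds 34 + 8 = 42 px.
(573 + 8) / 42 = 13.83, so 13 columns fit.

13 columns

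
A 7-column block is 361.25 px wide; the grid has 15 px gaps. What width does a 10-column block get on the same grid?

522.5 px

7c + 6·15 = 361.25 → 7c = 271.25 → c = 38.75 px.
10 columns plus 9 gaps: 387.5 + 135 = 522.5 px.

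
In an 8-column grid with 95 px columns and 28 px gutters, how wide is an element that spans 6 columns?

Span of 6: 6·95 + 5·28 = 570 + 140 = 710 px.

710 px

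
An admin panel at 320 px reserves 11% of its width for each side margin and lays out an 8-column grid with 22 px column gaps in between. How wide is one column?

Each margin = 11% of 320 = 35.2 px; content = 320 − 2·35.2 = 249.6 px.
8c + 7·22 = 249.6 → 8c = 95.6 → c = 11.95 px.

11.95 px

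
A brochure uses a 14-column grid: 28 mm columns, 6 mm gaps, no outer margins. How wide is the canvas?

Canvas = 14·28 + 13·6 = 392 + 78 = 470 mm.

470 mm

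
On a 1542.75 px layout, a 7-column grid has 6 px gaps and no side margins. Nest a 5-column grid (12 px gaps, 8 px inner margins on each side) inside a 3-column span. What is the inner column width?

1542.75 − 6·6 = 1506.75; ÷7 gives c = 215.25 px.
Span of 3: 3·215.25 + 2·6 = 645.75 + 12 = 657.75 px.
Inner content = 657.75 − 2·8 = 641.75 px.
Subtracting 4 gaps of 12 leaves 593.75 for 5 columns, so d = 118.75 px.

118.75 px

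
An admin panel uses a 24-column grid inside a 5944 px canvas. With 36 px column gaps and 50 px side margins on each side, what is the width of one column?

209 px

Content width = 5944 − 2·50 = 5844 px.
Subtracting 23 column gaps of 36 leaves 5016 for 24 columns, so c = 209 px.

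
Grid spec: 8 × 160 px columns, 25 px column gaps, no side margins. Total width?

Total width: 8·160 + 7·25 = 1455 px.

1455 px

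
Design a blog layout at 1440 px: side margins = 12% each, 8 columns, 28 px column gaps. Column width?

112.3 px

Each margin = 12% of 1440 = 172.8 px; content = 1440 − 2·172.8 = 1094.4 px.
Subtracting 7 column gaps of 28 leaves 898.4 for 8 columns, so c = 112.3 px.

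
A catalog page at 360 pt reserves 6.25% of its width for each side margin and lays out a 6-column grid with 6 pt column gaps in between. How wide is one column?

Each margin = 6.25% of 360 = 22.5 pt; content = 360 − 2·22.5 = 315 pt.
Subtracting 5 column gaps of 6 leaves 285 for 6 columns, so c = 47.5 pt.

47.5 pt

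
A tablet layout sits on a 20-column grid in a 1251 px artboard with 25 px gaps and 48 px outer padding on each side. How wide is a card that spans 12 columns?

683 px

Inside the margins: 1251 − 96 = 1155 px.
20 columns + 19 gaps: 20c + 19·25 = 1155.
20c = 1155 − 475 = 680, so c = 34 px.
12 columns plus 11 gaps: 408 + 275 = 683 px.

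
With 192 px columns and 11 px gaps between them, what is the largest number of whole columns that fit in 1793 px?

8 columns

Each extra column adds 192 + 11 = 203 px.
(1793 + 11) / 203 = 8.89, so 8 columns fit.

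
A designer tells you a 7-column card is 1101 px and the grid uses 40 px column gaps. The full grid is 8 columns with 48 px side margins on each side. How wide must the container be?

Subtracting 6 column gaps of 40 leaves 861 for 7 columns, so c = 123 px.
Total width: 2·48 + 8·123 + 7·40 = 1360 px.

1360 px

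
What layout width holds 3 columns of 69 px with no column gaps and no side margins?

207 px

Total width: 3·69 = 207 px.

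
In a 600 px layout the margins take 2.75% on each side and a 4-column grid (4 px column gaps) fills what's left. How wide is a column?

Margins: 2.75% × 600 = 16.5 px each, so content = 600 − 33 = 567 px.
Subtracting 3 column gaps of 4 leaves 555 for 4 columns, so c = 138.75 px.

138.75 px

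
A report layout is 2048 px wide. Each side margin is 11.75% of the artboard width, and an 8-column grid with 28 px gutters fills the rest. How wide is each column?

Each margin = 11.75% of 2048 = 240.64 px; content = 2048 − 2·240.64 = 1566.72 px.
Subtracting 7 gutters of 28 leaves 1370.72 for 8 columns, so c = 171.34 px.

171.34 px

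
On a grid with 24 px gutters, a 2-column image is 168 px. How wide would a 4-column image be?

360 px

Subtracting 1 gutter of 24 leaves 144 for 2 columns, so c = 72 px.
4 columns plus 3 gutters: 288 + 72 = 360 px.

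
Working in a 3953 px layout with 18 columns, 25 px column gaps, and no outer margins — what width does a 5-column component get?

18c + 17·25 = 3953 → 18c = 3528 → c = 196 px.
5 columns plus 4 column gaps: 980 + 100 = 1080 px.

1080 px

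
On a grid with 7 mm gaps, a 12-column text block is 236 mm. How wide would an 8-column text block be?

155 mm

12c + 11·7 = 236 → 12c = 159 → c = 13.25 mm.
Span of 8: 8·13.25 + 7·7 = 106 + 49 = 155 mm.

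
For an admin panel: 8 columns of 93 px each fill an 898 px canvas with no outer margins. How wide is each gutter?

8 columns take 8·93 = 744 px; remaining 154 splits into 7 gutters.
g = 154 / 7 = 22 px.

22 px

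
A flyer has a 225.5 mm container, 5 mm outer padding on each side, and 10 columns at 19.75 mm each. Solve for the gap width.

Subtract both margins: 225.5 − 2·5 = 215.5 mm.
10·19.75 + 9g = 215.5 → 9g = 18 → g = 2 mm.

2 mm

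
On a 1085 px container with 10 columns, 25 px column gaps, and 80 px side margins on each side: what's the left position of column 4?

365 px

Subtract both margins: 1085 − 2·80 = 925 px.
925 − 9·25 = 700; ÷10 gives c = 70 px.
Before column 4: the margin + 3 columns + 3 column gaps.
Offset = 80 + 3·(70 + 25) = 80 + 285 = 365 px.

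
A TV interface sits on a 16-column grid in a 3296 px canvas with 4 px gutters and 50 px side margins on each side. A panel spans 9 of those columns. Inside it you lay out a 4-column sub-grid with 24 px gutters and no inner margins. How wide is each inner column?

431 px

Take off 100 px of margins, leaving 3196 px.
Subtracting 15 gutters of 4 leaves 3136 for 16 columns, so c = 196 px.
9 columns plus 8 gutters: 1764 + 32 = 1796 px.
4 columns + 3 gutters: 4d + 3·24 = 1796.
4d = 1796 − 72 = 1724, so d = 431 px.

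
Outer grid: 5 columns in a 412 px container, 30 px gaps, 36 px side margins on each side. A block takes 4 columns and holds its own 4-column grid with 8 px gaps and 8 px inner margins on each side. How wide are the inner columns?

Subtract both margins: 412 − 2·36 = 340 px.
340 − 4·30 = 220; ÷5 gives c = 44 px.
4-column span = 4·44 + 3·30 = 266 px.
Inner content = 266 − 2·8 = 250 px.
250 − 3·8 = 226; ÷4 gives d = 56.5 px.

56.5 px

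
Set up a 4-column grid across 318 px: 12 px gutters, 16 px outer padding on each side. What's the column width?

Subtract both margins: 318 − 2·16 = 286 px.
4 columns + 3 gutters: 4c + 3·12 = 286.
4c = 286 − 36 = 250, so c = 62.5 px.

62.5 px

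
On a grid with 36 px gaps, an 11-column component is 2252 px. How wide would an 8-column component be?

Subtracting 10 gaps of 36 leaves 1892 for 11 columns, so c = 172 px.
8 columns plus 7 gaps: 1376 + 252 = 1628 px.

1628 px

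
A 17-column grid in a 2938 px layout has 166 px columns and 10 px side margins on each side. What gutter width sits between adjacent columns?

6 px

Subtract both margins: 2938 − 2·10 = 2918 px.
17·166 + 16g = 2918 → 16g = 96 → g = 6 px.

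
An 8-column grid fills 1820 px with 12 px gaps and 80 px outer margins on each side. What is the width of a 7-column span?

1451 px

Inside the margins: 1820 − 160 = 1660 px.
Subtracting 7 gaps of 12 leaves 1576 for 8 columns, so c = 197 px.
7-column span = 7·197 + 6·12 = 1451 px.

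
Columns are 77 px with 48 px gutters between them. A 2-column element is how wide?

2 columns plus 1 gutter: 154 + 48 = 202 px.

202 px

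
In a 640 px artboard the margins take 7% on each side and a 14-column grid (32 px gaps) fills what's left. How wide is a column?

Margins: 7% × 640 = 44.8 px each, so content = 640 − 89.6 = 550.4 px.
14c + 13·32 = 550.4 → 14c = 134.4 → c = 9.6 px.

9.6 px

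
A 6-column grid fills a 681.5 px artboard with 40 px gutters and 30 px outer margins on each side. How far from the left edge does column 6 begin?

581.25 px

Take off 60 px of margins, leaving 621.5 px.
6 columns + 5 gutters: 6c + 5·40 = 621.5.
6c = 621.5 − 200 = 421.5, so c = 70.25 px.
Each column+gutter stride is 110.25 px; 5 of them past the 30 px margin is 30 + 551.25 = 581.25 px.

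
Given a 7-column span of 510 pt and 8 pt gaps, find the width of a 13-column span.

510 − 6·8 = 462; ÷7 gives c = 66 pt.
13-column span = 13·66 + 12·8 = 954 pt.

954 pt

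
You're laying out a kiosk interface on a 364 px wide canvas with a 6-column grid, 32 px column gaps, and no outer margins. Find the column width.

Subtracting 5 column gaps of 32 leaves 204 for 6 columns, so c = 34 px.

34 px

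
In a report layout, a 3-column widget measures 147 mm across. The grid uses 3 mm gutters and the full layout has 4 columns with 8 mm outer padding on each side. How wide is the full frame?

147 − 2·3 = 141; ÷3 gives c = 47 mm.
Frame = 2·8 + 4·47 + 3·3 = 16 + 188 + 9 = 213 mm.

213 mm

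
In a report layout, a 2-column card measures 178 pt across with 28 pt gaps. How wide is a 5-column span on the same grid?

487 pt

2 columns + 1 gap: 2c + 1·28 = 178.
2c = 178 − 28 = 150, so c = 75 pt.
5-column span = 5·75 + 4·28 = 487 pt.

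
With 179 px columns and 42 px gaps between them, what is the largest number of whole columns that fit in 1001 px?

4 columns: 4·179 + 3·42 = 842 px ≤ 1001.
5 columns: 1063 px > 1001. So 4.

4 columns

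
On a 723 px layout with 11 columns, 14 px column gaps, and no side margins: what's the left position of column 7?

402 px

723 − 10·14 = 583; ÷11 gives c = 53 px.
Before column 7: 6 columns + 6 column gaps.
Offset = 6·(53 + 14) = 6·67 = 402 px.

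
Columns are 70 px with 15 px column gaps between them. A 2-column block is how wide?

155 px

Span of 2: 2·70 + 1·15 = 140 + 15 = 155 px.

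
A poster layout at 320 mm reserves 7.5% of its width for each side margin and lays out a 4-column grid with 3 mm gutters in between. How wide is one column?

Margins: 7.5% × 320 = 24 mm each, so content = 320 − 48 = 272 mm.
4 columns + 3 gutters: 4c + 3·3 = 272.
4c = 272 − 9 = 263, so c = 65.75 mm.

65.75 mm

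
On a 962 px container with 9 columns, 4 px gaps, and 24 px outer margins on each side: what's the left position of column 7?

636 px

Content = 962 − 2·24 = 914 px.
914 − 8·4 = 882; ÷9 gives c = 98 px.
Column 7 starts at margin + 6·(column + gutter) = 24 + 6·102 = 636 px.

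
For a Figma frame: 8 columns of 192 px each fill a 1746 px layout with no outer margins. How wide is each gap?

Columns use 1536 px, leaving 210 px across 7 gaps = 30 px each.

30 px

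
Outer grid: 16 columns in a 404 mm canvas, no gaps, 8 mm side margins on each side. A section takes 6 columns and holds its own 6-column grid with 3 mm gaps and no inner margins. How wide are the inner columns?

21.75 mm

Outer content = 404 − 2·8 = 388 mm.
16c = 388 → c = 24.25 mm.
6-column span = 6·24.25 = 145.5 mm.
6 columns + 5 gaps: 6d + 5·3 = 145.5.
6d = 145.5 − 15 = 130.5, so d = 21.75 mm.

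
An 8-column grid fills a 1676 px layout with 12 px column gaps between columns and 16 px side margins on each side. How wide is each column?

195 px

Take off 32 px of margins, leaving 1644 px.
Subtracting 7 column gaps of 12 leaves 1560 for 8 columns, so c = 195 px.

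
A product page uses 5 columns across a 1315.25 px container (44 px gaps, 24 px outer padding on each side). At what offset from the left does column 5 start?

1073 px

Content = 1315.25 − 2·24 = 1267.25 px.
5c + 4·44 = 1267.25 → 5c = 1091.25 → c = 218.25 px.
Before column 5: the margin + 4 columns + 4 gaps.
Offset = 24 + 4·(218.25 + 44) = 24 + 1049 = 1073 px.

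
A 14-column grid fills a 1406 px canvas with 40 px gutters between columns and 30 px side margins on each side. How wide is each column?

59 px

Content width = 1406 − 2·30 = 1346 px.
14c + 13·40 = 1346 → 14c = 826 → c = 59 px.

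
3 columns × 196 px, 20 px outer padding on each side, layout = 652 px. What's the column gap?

12 px

Content width = 652 − 2·20 = 612 px.
Columns use 588 px, leaving 24 px across 2 column gaps = 12 px each.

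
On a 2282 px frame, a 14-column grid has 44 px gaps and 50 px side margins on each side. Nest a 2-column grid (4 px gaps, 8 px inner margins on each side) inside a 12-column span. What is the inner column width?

Subtract both margins: 2282 − 2·50 = 2182 px.
Subtracting 13 gaps of 44 leaves 1610 for 14 columns, so c = 115 px.
12 columns plus 11 gaps: 1380 + 484 = 1864 px.
Inner content = 1864 − 2·8 = 1848 px.
2 columns + 1 gap: 2d + 1·4 = 1848.
2d = 1848 − 4 = 1844, so d = 922 px.

922 px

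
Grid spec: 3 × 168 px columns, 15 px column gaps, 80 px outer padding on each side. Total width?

Adding margins, columns and gutters: 160 + 504 + 30 = 694 px.

694 px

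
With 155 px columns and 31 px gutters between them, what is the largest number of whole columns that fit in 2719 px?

14 columns

14 columns: 14·155 + 13·31 = 2573 px ≤ 2719.
15 columns: 2759 px > 2719. So 14.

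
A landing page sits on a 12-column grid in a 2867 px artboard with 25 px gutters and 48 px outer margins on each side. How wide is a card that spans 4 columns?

907 px

Take off 96 px of margins, leaving 2771 px.
2771 − 11·25 = 2496; ÷12 gives c = 208 px.
4 columns plus 3 gutters: 832 + 75 = 907 px.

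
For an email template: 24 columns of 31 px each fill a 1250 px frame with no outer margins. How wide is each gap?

22 px

24 columns take 24·31 = 744 px; remaining 506 splits into 23 gaps.
g = 506 / 23 = 22 px.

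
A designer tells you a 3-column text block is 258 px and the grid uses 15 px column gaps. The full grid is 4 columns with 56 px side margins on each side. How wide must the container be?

461 px

Subtracting 2 column gaps of 15 leaves 228 for 3 columns, so c = 76 px.
Container = 2·56 + 4·76 + 3·15 = 112 + 304 + 45 = 461 px.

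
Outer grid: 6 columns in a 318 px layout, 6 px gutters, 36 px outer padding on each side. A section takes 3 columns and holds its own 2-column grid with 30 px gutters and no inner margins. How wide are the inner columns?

Outer content = 318 − 2·36 = 246 px.
246 − 5·6 = 216; ÷6 gives c = 36 px.
3 columns plus 2 gutters: 108 + 12 = 120 px.
2 columns + 1 gutter: 2d + 1·30 = 120.
2d = 120 − 30 = 90, so d = 45 px.

45 px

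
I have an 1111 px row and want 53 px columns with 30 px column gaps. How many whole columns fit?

13 columns: 13·53 + 12·30 = 1049 px ≤ 1111.
14 columns: 1132 px > 1111. So 13.

13 columns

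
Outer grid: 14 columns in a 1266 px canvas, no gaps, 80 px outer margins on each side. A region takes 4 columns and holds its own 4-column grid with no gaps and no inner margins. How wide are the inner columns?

Take off 160 px of margins, leaving 1106 px.
1106 / 14 = 79 px per column.
4-column span = 4·79 = 316 px.
With no gaps, each column is 316/4 = 79 px.

79 px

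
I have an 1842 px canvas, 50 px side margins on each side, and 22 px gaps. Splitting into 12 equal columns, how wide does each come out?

125 px

Content width = 1842 − 2·50 = 1742 px.
12 columns + 11 gaps: 12c + 11·22 = 1742.
12c = 1742 − 242 = 1500, so c = 125 px.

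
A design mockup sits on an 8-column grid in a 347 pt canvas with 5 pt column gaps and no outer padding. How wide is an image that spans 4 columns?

8 columns + 7 column gaps: 8c + 7·5 = 347.
8c = 347 − 35 = 312, so c = 39 pt.
4 columns plus 3 column gaps: 156 + 15 = 171 pt.

171 pt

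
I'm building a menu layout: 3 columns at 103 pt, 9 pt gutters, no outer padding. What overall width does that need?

Total width: 3·103 + 2·9 = 327 pt.

327 pt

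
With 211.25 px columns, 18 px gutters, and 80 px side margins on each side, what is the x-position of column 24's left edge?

5352.75 px

Column 24 starts at margin + 23·(column + gutter) = 80 + 23·229.25 = 5352.75 px.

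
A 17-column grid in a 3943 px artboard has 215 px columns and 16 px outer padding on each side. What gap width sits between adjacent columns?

16 px

Content width = 3943 − 2·16 = 3911 px.
17·215 + 16g = 3911 → 16g = 256 → g = 16 px.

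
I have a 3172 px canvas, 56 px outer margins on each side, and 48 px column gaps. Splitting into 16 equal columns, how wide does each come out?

Subtract both margins: 3172 − 2·56 = 3060 px.
Subtracting 15 column gaps of 48 leaves 2340 for 16 columns, so c = 146.25 px.

146.25 px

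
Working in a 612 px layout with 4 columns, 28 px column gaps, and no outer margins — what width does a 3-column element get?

452 px

Subtracting 3 column gaps of 28 leaves 528 for 4 columns, so c = 132 px.
3-column span = 3·132 + 2·28 = 452 px.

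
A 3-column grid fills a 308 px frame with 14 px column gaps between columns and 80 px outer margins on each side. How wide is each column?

40 px

Subtract both margins: 308 − 2·80 = 148 px.
3 columns + 2 column gaps: 3c + 2·14 = 148.
3c = 148 − 28 = 120, so c = 40 px.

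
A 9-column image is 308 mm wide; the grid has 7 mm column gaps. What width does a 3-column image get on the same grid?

98 mm

9 columns + 8 column gaps: 9c + 8·7 = 308.
9c = 308 − 56 = 252, so c = 28 mm.
3-column span = 3·28 + 2·7 = 98 mm.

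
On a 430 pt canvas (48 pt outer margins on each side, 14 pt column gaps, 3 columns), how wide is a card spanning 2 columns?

Inside the margins: 430 − 96 = 334 pt.
334 − 2·14 = 306; ÷3 gives c = 102 pt.
2 columns plus 1 column gap: 204 + 14 = 218 pt.

218 pt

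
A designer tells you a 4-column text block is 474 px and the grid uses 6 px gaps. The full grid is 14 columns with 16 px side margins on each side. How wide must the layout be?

Subtracting 3 gaps of 6 leaves 456 for 4 columns, so c = 114 px.
Layout = 2·16 + 14·114 + 13·6 = 32 + 1596 + 78 = 1706 px.

1706 px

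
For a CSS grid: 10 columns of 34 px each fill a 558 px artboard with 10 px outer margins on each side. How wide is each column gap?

22 px

Subtract both margins: 558 − 2·10 = 538 px.
10 columns take 10·34 = 340 px; remaining 198 splits into 9 column gaps.
g = 198 / 9 = 22 px.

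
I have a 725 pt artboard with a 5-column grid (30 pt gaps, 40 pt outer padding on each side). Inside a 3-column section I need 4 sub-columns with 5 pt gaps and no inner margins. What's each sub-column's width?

Subtract both margins: 725 − 2·40 = 645 pt.
5c + 4·30 = 645 → 5c = 525 → c = 105 pt.
Span of 3: 3·105 + 2·30 = 315 + 60 = 375 pt.
375 − 3·5 = 360; ÷4 gives d = 90 pt.

90 pt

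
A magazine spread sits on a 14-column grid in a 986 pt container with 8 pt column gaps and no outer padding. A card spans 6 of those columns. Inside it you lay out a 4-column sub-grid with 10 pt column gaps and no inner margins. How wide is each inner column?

986 − 13·8 = 882; ÷14 gives c = 63 pt.
6-column span = 6·63 + 5·8 = 418 pt.
4d + 3·10 = 418 → 4d = 388 → d = 97 pt.

97 pt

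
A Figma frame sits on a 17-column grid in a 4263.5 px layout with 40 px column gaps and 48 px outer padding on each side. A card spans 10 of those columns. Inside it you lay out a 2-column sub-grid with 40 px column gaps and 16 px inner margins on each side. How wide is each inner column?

Outer content = 4263.5 − 2·48 = 4167.5 px.
17 columns + 16 column gaps: 17c + 16·40 = 4167.5.
17c = 4167.5 − 640 = 3527.5, so c = 207.5 px.
10 columns plus 9 column gaps: 2075 + 360 = 2435 px.
Inner content = 2435 − 2·16 = 2403 px.
2d + 1·40 = 2403 → 2d = 2363 → d = 1181.5 px.

1181.5 px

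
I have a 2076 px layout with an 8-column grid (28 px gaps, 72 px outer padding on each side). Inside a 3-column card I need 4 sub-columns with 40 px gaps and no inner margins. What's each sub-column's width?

146.75 px

Take off 144 px of margins, leaving 1932 px.
Subtracting 7 gaps of 28 leaves 1736 for 8 columns, so c = 217 px.
3 columns plus 2 gaps: 651 + 56 = 707 px.
4 columns + 3 gaps: 4d + 3·40 = 707.
4d = 707 − 120 = 587, so d = 146.75 px.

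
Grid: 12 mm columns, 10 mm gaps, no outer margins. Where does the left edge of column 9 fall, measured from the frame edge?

176 mm

No margin, so column 9 starts at 8·(column + gutter) = 8·22 = 176 mm.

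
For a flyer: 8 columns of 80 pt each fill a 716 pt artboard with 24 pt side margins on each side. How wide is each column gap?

Content width = 716 − 2·24 = 668 pt.
Columns use 640 pt, leaving 28 pt across 7 column gaps = 4 pt each.

4 pt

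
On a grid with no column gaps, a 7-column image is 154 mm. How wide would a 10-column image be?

220 mm

154 / 7 = 22 mm per column.
With no column gaps, 10 columns span 10·22 = 220 mm.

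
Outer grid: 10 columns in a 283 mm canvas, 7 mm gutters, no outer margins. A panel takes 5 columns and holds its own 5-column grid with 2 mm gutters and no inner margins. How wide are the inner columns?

10 columns + 9 gutters: 10c + 9·7 = 283.
10c = 283 − 63 = 220, so c = 22 mm.
5 columns plus 4 gutters: 110 + 28 = 138 mm.
138 − 4·2 = 130; ÷5 gives d = 26 mm.

26 mm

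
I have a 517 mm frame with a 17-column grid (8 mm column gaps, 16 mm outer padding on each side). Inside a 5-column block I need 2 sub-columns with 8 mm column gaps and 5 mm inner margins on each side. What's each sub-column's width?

59.5 mm

Inside the margins: 517 − 32 = 485 mm.
Subtracting 16 column gaps of 8 leaves 357 for 17 columns, so c = 21 mm.
Span of 5: 5·21 + 4·8 = 105 + 32 = 137 mm.
Inner content = 137 − 2·5 = 127 mm.
2d + 1·8 = 127 → 2d = 119 → d = 59.5 mm.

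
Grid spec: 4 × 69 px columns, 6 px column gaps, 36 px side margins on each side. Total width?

Container = 2·36 + 4·69 + 3·6 = 72 + 276 + 18 = 366 px.

366 px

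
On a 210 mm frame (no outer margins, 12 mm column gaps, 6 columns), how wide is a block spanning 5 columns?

173 mm

6 columns + 5 column gaps: 6c + 5·12 = 210.
6c = 210 − 60 = 150, so c = 25 mm.
5 columns plus 4 column gaps: 125 + 48 = 173 mm.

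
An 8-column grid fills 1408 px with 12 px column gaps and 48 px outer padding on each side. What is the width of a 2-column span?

Inside the margins: 1408 − 96 = 1312 px.
8c + 7·12 = 1312 → 8c = 1228 → c = 153.5 px.
2 columns plus 1 column gap: 307 + 12 = 319 px.

319 px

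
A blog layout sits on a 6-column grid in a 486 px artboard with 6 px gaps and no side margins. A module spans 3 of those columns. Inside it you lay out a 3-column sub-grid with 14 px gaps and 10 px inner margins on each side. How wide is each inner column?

Subtracting 5 gaps of 6 leaves 456 for 6 columns, so c = 76 px.
3-column span = 3·76 + 2·6 = 240 px.
Inner content = 240 − 2·10 = 220 px.
Subtracting 2 gaps of 14 leaves 192 for 3 columns, so d = 64 px.

64 px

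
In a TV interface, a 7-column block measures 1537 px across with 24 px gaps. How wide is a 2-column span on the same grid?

422 px

1537 − 6·24 = 1393; ÷7 gives c = 199 px.
Span of 2: 2·199 + 1·24 = 398 + 24 = 422 px.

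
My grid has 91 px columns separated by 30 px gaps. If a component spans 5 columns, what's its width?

5-column span = 5·91 + 4·30 = 575 px.

575 px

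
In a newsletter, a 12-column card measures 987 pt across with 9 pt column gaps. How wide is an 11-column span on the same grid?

Subtracting 11 column gaps of 9 leaves 888 for 12 columns, so c = 74 pt.
11-column span = 11·74 + 10·9 = 904 pt.

904 pt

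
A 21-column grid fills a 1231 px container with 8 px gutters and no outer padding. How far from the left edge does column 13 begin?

21 columns + 20 gutters: 21c + 20·8 = 1231.
21c = 1231 − 160 = 1071, so c = 51 px.
Before column 13: 12 columns + 12 gutters.
Offset = 12·(51 + 8) = 12·59 = 708 px.

708 px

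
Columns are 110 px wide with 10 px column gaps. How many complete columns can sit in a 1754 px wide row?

14 columns: 14·110 + 13·10 = 1670 px ≤ 1754.
15 columns: 1790 px > 1754. So 14.

14 columns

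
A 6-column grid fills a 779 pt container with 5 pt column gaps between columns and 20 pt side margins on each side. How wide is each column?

119 pt

Subtract both margins: 779 − 2·20 = 739 pt.
739 − 5·5 = 714; ÷6 gives c = 119 pt.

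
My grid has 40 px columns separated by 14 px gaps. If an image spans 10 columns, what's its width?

526 px

Span of 10: 10·40 + 9·14 = 400 + 126 = 526 px.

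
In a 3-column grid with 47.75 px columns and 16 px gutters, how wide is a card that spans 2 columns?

2-column span = 2·47.75 + 1·16 = 111.5 px.

111.5 px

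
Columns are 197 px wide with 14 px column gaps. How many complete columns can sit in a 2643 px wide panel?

12 columns

k columns need k·197 + (k−1)·14 = k·211 − 14.
k·211 − 14 ≤ 2643 → k ≤ 2657 / 211 ≈ 12.59, so k = 12.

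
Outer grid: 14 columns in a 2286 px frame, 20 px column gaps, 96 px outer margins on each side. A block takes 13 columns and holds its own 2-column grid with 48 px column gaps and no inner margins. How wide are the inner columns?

947.5 px

Inside the margins: 2286 − 192 = 2094 px.
14 columns + 13 column gaps: 14c + 13·20 = 2094.
14c = 2094 − 260 = 1834, so c = 131 px.
13-column span = 13·131 + 12·20 = 1943 px.
1943 − 1·48 = 1895; ÷2 gives d = 947.5 px.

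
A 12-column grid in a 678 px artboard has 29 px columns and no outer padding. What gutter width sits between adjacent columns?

30 px

12·29 + 11g = 678 → 11g = 330 → g = 30 px.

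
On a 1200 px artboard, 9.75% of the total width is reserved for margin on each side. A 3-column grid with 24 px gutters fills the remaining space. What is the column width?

306 px

Each margin = 9.75% of 1200 = 117 px; content = 1200 − 2·117 = 966 px.
3c + 2·24 = 966 → 3c = 918 → c = 306 px.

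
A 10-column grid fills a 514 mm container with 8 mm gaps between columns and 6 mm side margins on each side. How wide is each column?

Subtract both margins: 514 − 2·6 = 502 mm.
Subtracting 9 gaps of 8 leaves 430 for 10 columns, so c = 43 mm.

43 mm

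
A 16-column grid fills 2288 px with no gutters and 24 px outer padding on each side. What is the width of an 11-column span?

Content width = 2288 − 2·24 = 2240 px.
2240 / 16 = 140 px per column.
With no gutters, 11 columns span 11·140 = 1540 px.

1540 px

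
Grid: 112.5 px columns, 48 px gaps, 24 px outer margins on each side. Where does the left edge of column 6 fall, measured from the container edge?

Column 6 starts at margin + 5·(column + gutter) = 24 + 5·160.5 = 826.5 px.

826.5 px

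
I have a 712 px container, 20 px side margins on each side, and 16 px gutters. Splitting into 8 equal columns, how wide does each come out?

70 px

Subtract both margins: 712 − 2·20 = 672 px.
8 columns + 7 gutters: 8c + 7·16 = 672.
8c = 672 − 112 = 560, so c = 70 px.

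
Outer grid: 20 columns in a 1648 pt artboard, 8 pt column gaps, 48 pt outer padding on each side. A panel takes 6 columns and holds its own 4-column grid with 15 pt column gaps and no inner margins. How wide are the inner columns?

103.75 pt

Subtract both margins: 1648 − 2·48 = 1552 pt.
20c + 19·8 = 1552 → 20c = 1400 → c = 70 pt.
6 columns plus 5 column gaps: 420 + 40 = 460 pt.
4d + 3·15 = 460 → 4d = 415 → d = 103.75 pt.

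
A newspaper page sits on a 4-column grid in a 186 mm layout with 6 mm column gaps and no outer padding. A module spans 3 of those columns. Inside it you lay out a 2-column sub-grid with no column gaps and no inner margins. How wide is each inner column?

69 mm

186 − 3·6 = 168; ÷4 gives c = 42 mm.
Span of 3: 3·42 + 2·6 = 126 + 12 = 138 mm.
2d = 138 → d = 69 mm.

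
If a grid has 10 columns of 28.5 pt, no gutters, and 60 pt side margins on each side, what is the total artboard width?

405 pt

Summing: 120 + 285 = 405 pt.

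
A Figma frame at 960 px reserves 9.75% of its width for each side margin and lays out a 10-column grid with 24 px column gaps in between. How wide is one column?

55.68 px

Each margin = 9.75% of 960 = 93.6 px; content = 960 − 2·93.6 = 772.8 px.
10c + 9·24 = 772.8 → 10c = 556.8 → c = 55.68 px.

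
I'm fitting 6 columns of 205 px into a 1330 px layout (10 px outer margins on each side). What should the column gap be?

Inside the margins: 1330 − 20 = 1310 px.
6 columns take 6·205 = 1230 px; remaining 80 splits into 5 column gaps.
g = 80 / 5 = 16 px.

16 px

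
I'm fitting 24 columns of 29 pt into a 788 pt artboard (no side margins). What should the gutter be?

4 pt

24·29 + 23g = 788 → 23g = 92 → g = 4 pt.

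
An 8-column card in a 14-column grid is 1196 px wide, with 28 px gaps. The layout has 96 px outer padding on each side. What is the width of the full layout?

1196 − 7·28 = 1000; ÷8 gives c = 125 px.
Adding margins, columns and gutters: 192 + 1750 + 364 = 2306 px.

2306 px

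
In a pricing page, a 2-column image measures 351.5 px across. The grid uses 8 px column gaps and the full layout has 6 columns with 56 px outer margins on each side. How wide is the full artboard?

Subtracting 1 column gap of 8 leaves 343.5 for 2 columns, so c = 171.75 px.
Adding margins, columns and gutters: 112 + 1030.5 + 40 = 1182.5 px.

1182.5 px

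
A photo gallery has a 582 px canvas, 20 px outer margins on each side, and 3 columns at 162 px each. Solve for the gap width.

Content width = 582 − 2·20 = 542 px.
Columns use 486 px, leaving 56 px across 2 gaps = 28 px each.

28 px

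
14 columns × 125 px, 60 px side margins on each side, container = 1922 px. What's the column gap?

4 px

Inside the margins: 1922 − 120 = 1802 px.
14 columns take 14·125 = 1750 px; remaining 52 splits into 13 column gaps.
g = 52 / 13 = 4 px.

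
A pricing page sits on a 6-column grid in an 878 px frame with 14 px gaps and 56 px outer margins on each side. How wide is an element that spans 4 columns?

Take off 112 px of margins, leaving 766 px.
6c + 5·14 = 766 → 6c = 696 → c = 116 px.
4-column span = 4·116 + 3·14 = 506 px.

506 px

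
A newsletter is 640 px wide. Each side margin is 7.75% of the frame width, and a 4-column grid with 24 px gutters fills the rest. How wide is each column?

Margins: 7.75% × 640 = 49.6 px each, so content = 640 − 99.2 = 540.8 px.
4 columns + 3 gutters: 4c + 3·24 = 540.8.
4c = 540.8 − 72 = 468.8, so c = 117.2 px.

117.2 px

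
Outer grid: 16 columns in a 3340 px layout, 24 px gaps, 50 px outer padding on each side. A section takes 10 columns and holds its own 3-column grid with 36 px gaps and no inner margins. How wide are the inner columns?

648 px

Outer content = 3340 − 2·50 = 3240 px.
Subtracting 15 gaps of 24 leaves 2880 for 16 columns, so c = 180 px.
10-column span = 10·180 + 9·24 = 2016 px.
Subtracting 2 gaps of 36 leaves 1944 for 3 columns, so d = 648 px.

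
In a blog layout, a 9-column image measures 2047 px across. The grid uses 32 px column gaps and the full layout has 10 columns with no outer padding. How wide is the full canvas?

9c + 8·32 = 2047 → 9c = 1791 → c = 199 px.
Canvas = 10·199 + 9·32 = 1990 + 288 = 2278 px.

2278 px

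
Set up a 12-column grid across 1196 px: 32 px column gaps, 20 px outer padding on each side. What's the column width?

Take off 40 px of margins, leaving 1156 px.
1156 − 11·32 = 804; ÷12 gives c = 67 px.

67 px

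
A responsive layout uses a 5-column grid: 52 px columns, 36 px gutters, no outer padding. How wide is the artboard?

Total width: 5·52 + 4·36 = 404 px.

404 px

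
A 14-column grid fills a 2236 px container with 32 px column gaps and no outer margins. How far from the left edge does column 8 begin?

1134 px

14c + 13·32 = 2236 → 14c = 1820 → c = 130 px.
Each column+gutter stride is 162 px; with no margin, 7 of them is 1134 px.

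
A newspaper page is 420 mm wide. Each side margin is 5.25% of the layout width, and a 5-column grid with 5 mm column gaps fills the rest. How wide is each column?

71.18 mm

Margins: 5.25% × 420 = 22.05 mm each, so content = 420 − 44.1 = 375.9 mm.
Subtracting 4 column gaps of 5 leaves 355.9 for 5 columns, so c = 71.18 mm.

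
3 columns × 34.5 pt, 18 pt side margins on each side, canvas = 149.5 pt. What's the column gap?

5 pt

Content width = 149.5 − 2·18 = 113.5 pt.
3 columns take 3·34.5 = 103.5 pt; remaining 10 splits into 2 column gaps.
g = 10 / 2 = 5 pt.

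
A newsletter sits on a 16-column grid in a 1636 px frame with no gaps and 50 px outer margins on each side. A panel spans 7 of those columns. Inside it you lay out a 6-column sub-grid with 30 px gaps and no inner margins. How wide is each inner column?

Take off 100 px of margins, leaving 1536 px.
16c = 1536 → c = 96 px.
7-column span = 7·96 = 672 px.
6d + 5·30 = 672 → 6d = 522 → d = 87 px.

87 px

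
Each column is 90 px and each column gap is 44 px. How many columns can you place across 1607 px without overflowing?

12 columns: 12·90 + 11·44 = 1564 px ≤ 1607.
13 columns: 1698 px > 1607. So 12.

12 columns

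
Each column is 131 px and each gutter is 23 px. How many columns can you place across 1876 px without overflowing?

k columns need k·131 + (k−1)·23 = k·154 − 23.
k·154 − 23 ≤ 1876 → k ≤ 1899 / 154 ≈ 12.33, so k = 12.

12 columns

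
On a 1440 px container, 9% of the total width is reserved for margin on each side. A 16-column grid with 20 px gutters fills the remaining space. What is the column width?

55.05 px

Margins: 9% × 1440 = 129.6 px each, so content = 1440 − 259.2 = 1180.8 px.
1180.8 − 15·20 = 880.8; ÷16 gives c = 55.05 px.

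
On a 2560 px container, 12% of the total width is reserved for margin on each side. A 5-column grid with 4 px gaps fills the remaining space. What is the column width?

385.92 px

Margins: 12% × 2560 = 307.2 px each, so content = 2560 − 614.4 = 1945.6 px.
Subtracting 4 gaps of 4 leaves 1929.6 for 5 columns, so c = 385.92 px.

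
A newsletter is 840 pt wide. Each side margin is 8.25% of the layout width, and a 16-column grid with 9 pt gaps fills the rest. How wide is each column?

35.4 pt

Each margin = 8.25% of 840 = 69.3 pt; content = 840 − 2·69.3 = 701.4 pt.
Subtracting 15 gaps of 9 leaves 566.4 for 16 columns, so c = 35.4 pt.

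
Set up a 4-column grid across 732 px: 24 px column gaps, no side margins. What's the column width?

Subtracting 3 column gaps of 24 leaves 660 for 4 columns, so c = 165 px.

165 px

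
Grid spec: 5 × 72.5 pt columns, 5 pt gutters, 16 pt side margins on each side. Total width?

Total width: 2·16 + 5·72.5 + 4·5 = 414.5 pt.

414.5 pt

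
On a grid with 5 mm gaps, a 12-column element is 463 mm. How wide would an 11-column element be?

424 mm

463 − 11·5 = 408; ÷12 gives c = 34 mm.
11-column span = 11·34 + 10·5 = 424 mm.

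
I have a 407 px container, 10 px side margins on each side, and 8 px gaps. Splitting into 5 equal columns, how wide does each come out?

Inside the margins: 407 − 20 = 387 px.
Subtracting 4 gaps of 8 leaves 355 for 5 columns, so c = 71 px.

71 px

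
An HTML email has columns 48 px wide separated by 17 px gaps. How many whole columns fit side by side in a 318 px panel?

5 columns

5 columns: 5·48 + 4·17 = 308 px ≤ 318.
6 columns: 373 px > 318. So 5.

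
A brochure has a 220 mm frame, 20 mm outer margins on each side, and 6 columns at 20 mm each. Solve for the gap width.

12 mm

Subtract both margins: 220 − 2·20 = 180 mm.
Columns use 120 mm, leaving 60 mm across 5 gaps = 12 mm each.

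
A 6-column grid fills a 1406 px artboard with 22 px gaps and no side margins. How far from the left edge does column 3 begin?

6 columns + 5 gaps: 6c + 5·22 = 1406.
6c = 1406 − 110 = 1296, so c = 216 px.
Each column+gutter stride is 238 px; with no margin, 2 of them is 476 px.

476 px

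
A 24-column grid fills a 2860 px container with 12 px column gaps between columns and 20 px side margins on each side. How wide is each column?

Content width = 2860 − 2·20 = 2820 px.
2820 − 23·12 = 2544; ÷24 gives c = 106 px.

106 px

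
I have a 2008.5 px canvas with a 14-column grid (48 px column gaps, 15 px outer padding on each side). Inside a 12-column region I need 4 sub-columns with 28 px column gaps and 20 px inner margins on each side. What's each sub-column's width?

Inside the margins: 2008.5 − 30 = 1978.5 px.
1978.5 − 13·48 = 1354.5; ÷14 gives c = 96.75 px.
12 columns plus 11 column gaps: 1161 + 528 = 1689 px.
Inner content = 1689 − 2·20 = 1649 px.
1649 − 3·28 = 1565; ÷4 gives d = 391.25 px.

391.25 px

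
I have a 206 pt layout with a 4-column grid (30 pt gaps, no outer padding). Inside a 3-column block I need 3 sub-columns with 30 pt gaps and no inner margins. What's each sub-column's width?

Subtracting 3 gaps of 30 leaves 116 for 4 columns, so c = 29 pt.
Span of 3: 3·29 + 2·30 = 87 + 60 = 147 pt.
3 columns + 2 gaps: 3d + 2·30 = 147.
3d = 147 − 60 = 87, so d = 29 pt.

29 pt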